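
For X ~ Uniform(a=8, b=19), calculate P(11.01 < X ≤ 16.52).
0.500909

We have X ~ Uniform(a=8, b=19).

To find P(11.01 < X ≤ 16.52), we use:
P(11.01 < X ≤ 16.52) = P(X ≤ 16.52) - P(X ≤ 11.01)
                 = F(16.52) - F(11.01)
                 = 0.774545 - 0.273636
                 = 0.500909

So there's approximately a 50.1% chance that X falls in this range.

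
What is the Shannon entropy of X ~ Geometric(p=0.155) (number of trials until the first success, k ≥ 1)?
2.7825 nats

We have X ~ Geometric(p=0.155) (number of trials until the first success, k ≥ 1).

The Shannon entropy measures the uncertainty or information content of the distribution.

For a Geometric distribution with p=0.155 (number of trials until the first success, k ≥ 1):
H(X) = 2.7825 nats

(In bits, this would be 4.0143 bits.)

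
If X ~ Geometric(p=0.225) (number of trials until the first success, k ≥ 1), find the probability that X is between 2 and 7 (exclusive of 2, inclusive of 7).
0.432701

We have X ~ Geometric(p=0.225) (number of trials until the first success, k ≥ 1).

To find P(2 < X ≤ 7), we use:
P(2 < X ≤ 7) = P(X ≤ 7) - P(X ≤ 2)
                 = F(7) - F(2)
                 = 0.832076 - 0.399375
                 = 0.432701

So there's approximately a 43.3% chance that X falls in this range.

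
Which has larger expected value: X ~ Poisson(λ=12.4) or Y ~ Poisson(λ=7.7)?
X has larger mean (12.4000 > 7.7000)

Compute the expected value for each distribution:

X ~ Poisson(λ=12.4):
E[X] = 12.4000

Y ~ Poisson(λ=7.7):
E[Y] = 7.7000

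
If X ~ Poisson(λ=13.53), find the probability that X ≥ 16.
0.285048

We have X ~ Poisson(λ=13.53).

For discrete distributions, P(X ≥ 16) = 1 - P(X ≤ 15).

P(X ≤ 15) = 0.714952
P(X ≥ 16) = 1 - 0.714952 = 0.285048

So there's approximately a 28.5% chance that X is at least 16.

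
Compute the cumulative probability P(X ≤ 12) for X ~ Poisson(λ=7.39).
0.961226

We have X ~ Poisson(λ=7.39).

The CDF gives us P(X ≤ k).

Using the CDF:
P(X ≤ 12) = 0.961226

This means there's approximately a 96.1% chance that X is at most 12.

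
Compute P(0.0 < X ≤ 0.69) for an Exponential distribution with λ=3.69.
0.921613

We have X ~ Exponential(λ=3.69).

To find P(0.0 < X ≤ 0.69), we use:
P(0.0 < X ≤ 0.69) = P(X ≤ 0.69) - P(X ≤ 0.0)
                 = F(0.69) - F(0.0)
                 = 0.921613 - 0.000000
                 = 0.921613

So there's approximately a 92.2% chance that X falls in this range.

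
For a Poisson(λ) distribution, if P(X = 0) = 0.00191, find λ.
λ = 6.2607

For a Poisson(λ) distribution, the PMF at 0 is:
P(X = 0) = λ^0 e^(-λ) / 0! = e^(-λ)

Given P(X = 0) = 0.00191:
e^(-λ) = 0.00191
-λ = ln(0.00191)
λ = -ln(0.00191) = 6.2607

Verification: e^(-6.2607) = 0.00191 ✓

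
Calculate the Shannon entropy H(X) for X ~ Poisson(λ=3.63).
2.0348 nats

We have X ~ Poisson(λ=3.63).

The Shannon entropy measures the uncertainty or information content of the distribution.

For a Poisson distribution with λ=3.63:
H(X) = 2.0348 nats

(In bits, this would be 2.9356 bits.)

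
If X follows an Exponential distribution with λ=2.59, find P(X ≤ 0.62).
0.799271

We have X ~ Exponential(λ=2.59).

The CDF gives us P(X ≤ k).

Using the CDF:
P(X ≤ 0.62) = 0.799271

This means there's approximately a 79.9% chance that X is at most 0.62.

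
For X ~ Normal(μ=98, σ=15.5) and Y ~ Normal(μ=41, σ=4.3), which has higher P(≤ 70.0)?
Y has higher probability (P(Y ≤ 70.0) = 1.0000 > P(X ≤ 70.0) = 0.0354)

Compute P(≤ 70.0) for each distribution:

X ~ Normal(μ=98, σ=15.5):
P(X ≤ 70.0) = 0.0354

Y ~ Normal(μ=41, σ=4.3):
P(Y ≤ 70.0) = 1.0000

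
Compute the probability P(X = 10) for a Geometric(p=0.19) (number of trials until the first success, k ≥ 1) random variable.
0.028518

We have X ~ Geometric(p=0.19) (number of trials until the first success, k ≥ 1).

For a Geometric distribution, the PMF gives us the probability of each outcome.

Using the PMF formula:
P(X = 10) = 0.028518

Rounded to 4 decimal places: 0.0285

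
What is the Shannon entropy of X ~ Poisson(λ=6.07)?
2.3053 nats

We have X ~ Poisson(λ=6.07).

The Shannon entropy measures the uncertainty or information content of the distribution.

For a Poisson distribution with λ=6.07:
H(X) = 2.3053 nats

(In bits, this would be 3.3259 bits.)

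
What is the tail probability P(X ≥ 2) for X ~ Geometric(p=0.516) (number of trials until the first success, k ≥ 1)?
0.484000

We have X ~ Geometric(p=0.516) (number of trials until the first success, k ≥ 1).

For discrete distributions, P(X ≥ 2) = 1 - P(X ≤ 1).

P(X ≤ 1) = 0.516000
P(X ≥ 2) = 1 - 0.516000 = 0.484000

So there's approximately a 48.4% chance that X is at least 2.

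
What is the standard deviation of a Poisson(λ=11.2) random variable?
3.3466

We have X ~ Poisson(λ=11.2).

For a Poisson distribution with λ=11.2:
σ = √Var(X) = 3.3466

The standard deviation is the square root of the variance.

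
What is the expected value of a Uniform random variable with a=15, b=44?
29.5000

We have X ~ Uniform(a=15, b=44).

For a Uniform distribution with a=15, b=44:
E[X] = 29.5000

This is the expected (average) value of X.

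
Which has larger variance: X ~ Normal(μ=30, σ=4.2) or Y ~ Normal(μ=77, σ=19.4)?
Y has larger variance (376.3600 > 17.6400)

Compute the variance for each distribution:

X ~ Normal(μ=30, σ=4.2):
Var(X) = 17.6400

Y ~ Normal(μ=77, σ=19.4):
Var(Y) = 376.3600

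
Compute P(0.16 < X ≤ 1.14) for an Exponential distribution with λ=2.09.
0.623457

We have X ~ Exponential(λ=2.09).

To find P(0.16 < X ≤ 1.14), we use:
P(0.16 < X ≤ 1.14) = P(X ≤ 1.14) - P(X ≤ 0.16)
                 = F(1.14) - F(0.16)
                 = 0.907690 - 0.284233
                 = 0.623457

So there's approximately a 62.3% chance that X falls in this range.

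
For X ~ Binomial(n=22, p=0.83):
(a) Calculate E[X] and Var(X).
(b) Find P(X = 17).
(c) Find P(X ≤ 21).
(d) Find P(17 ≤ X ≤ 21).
(a) E[X] = 18.2600, Var(X) = 3.1042
(b) P(X = 17) = 0.157431
(c) P(X ≤ 21) = 0.983415
(d) P(17 ≤ X ≤ 21) = 0.825851

We have X ~ Binomial(n=22, p=0.83).

(a) Moments:
E[X] = 18.2600
Var(X) = 3.1042
σ = √Var(X) = 1.7619

(b) Point probability using PMF:
P(X = 17) = 0.157431

(c) Cumulative probability using CDF:
P(X ≤ 21) = F(21) = 0.983415

(d) Range probability:
P(17 ≤ X ≤ 21) = P(X ≤ 21) - P(X ≤ 16)
                   = F(21) - F(16)
                   = 0.983415 - 0.157564
                   = 0.825851

This means approximately 82.6% of outcomes fall in the interval [17, 21].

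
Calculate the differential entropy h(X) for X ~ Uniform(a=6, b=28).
3.0910 nats

We have X ~ Uniform(a=6, b=28).

The differential entropy measures the uncertainty or information content of the distribution.

For a Uniform distribution with a=6, b=28:
h(X) = 3.0910 nats

(In bits, this would be 4.4594 bits.)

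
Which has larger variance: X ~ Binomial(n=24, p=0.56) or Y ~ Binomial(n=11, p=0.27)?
X has larger variance (5.9136 > 2.1681)

Compute the variance for each distribution:

X ~ Binomial(n=24, p=0.56):
Var(X) = 5.9136

Y ~ Binomial(n=11, p=0.27):
Var(Y) = 2.1681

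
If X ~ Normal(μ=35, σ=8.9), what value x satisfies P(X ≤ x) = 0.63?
37.9535

We have X ~ Normal(μ=35, σ=8.9).

We want to find x such that P(X ≤ x) = 0.63.

This is the 63rd percentile, which means 63% of values fall below this point.

Using the inverse CDF (quantile function):
x = F⁻¹(0.63) = 37.9535

Verification: P(X ≤ 37.9535) = 0.63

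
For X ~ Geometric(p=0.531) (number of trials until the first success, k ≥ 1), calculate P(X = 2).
0.249039

We have X ~ Geometric(p=0.531) (number of trials until the first success, k ≥ 1).

For a Geometric distribution, the PMF gives us the probability of each outcome.

Using the PMF formula:
P(X = 2) = 0.249039

Rounded to 4 decimal places: 0.2490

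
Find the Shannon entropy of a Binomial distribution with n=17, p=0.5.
2.1421 nats

We have X ~ Binomial(n=17, p=0.5).

The Shannon entropy measures the uncertainty or information content of the distribution.

For a Binomial distribution with n=17, p=0.5:
H(X) = 2.1421 nats

(In bits, this would be 3.0903 bits.)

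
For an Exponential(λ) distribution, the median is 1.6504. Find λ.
λ = 0.4200

For X ~ Exponential(λ), the CDF is F(x) = 1 - e^(-λx).
The median m satisfies F(m) = 0.5:
1 - e^(-λm) = 0.5
e^(-λm) = 0.5
λm = ln(2)
m = ln(2) / λ

Given m = 1.6504:
λ = ln(2) / 1.6504 = 0.693147 / 1.6504 = 0.4200

Verification: ln(2) / 0.4200 = 1.6504 ✓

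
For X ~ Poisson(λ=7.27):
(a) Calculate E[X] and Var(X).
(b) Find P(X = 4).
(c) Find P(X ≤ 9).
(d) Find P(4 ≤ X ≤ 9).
(a) E[X] = 7.2700, Var(X) = 7.2700
(b) P(X = 4) = 0.081022
(c) P(X ≤ 9) = 0.802096
(d) P(4 ≤ X ≤ 9) = 0.733365

We have X ~ Poisson(λ=7.27).

(a) Moments:
E[X] = 7.2700
Var(X) = 7.2700
σ = √Var(X) = 2.6963

(b) Point probability using PMF:
P(X = 4) = 0.081022

(c) Cumulative probability using CDF:
P(X ≤ 9) = F(9) = 0.802096

(d) Range probability:
P(4 ≤ X ≤ 9) = P(X ≤ 9) - P(X ≤ 3)
                   = F(9) - F(3)
                   = 0.802096 - 0.068732
                   = 0.733365

This means approximately 73.3% of outcomes fall in the interval [4, 9].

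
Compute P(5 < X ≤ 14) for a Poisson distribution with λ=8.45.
0.820357

We have X ~ Poisson(λ=8.45).

To find P(5 < X ≤ 14), we use:
P(5 < X ≤ 14) = P(X ≤ 14) - P(X ≤ 5)
                 = F(14) - F(5)
                 = 0.973755 - 0.153398
                 = 0.820357

So there's approximately a 82.0% chance that X falls in this range.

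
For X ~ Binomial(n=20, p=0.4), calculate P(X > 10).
0.127521

We have X ~ Binomial(n=20, p=0.4).

P(X > 10) = 1 - P(X ≤ 10)
                = 1 - F(10)
                = 1 - 0.872479
                = 0.127521

So there's approximately a 12.8% chance that X exceeds 10.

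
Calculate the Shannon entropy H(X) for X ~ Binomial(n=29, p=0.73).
2.2870 nats

We have X ~ Binomial(n=29, p=0.73).

The Shannon entropy measures the uncertainty or information content of the distribution.

For a Binomial distribution with n=29, p=0.73:
H(X) = 2.2870 nats

(In bits, this would be 3.2995 bits.)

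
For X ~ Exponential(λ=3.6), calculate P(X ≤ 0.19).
0.495405

We have X ~ Exponential(λ=3.6).

The CDF gives us P(X ≤ k).

Using the CDF:
P(X ≤ 0.19) = 0.495405

This means there's approximately a 49.5% chance that X is at most 0.19.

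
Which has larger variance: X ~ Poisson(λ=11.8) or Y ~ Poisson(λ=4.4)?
X has larger variance (11.8000 > 4.4000)

Compute the variance for each distribution:

X ~ Poisson(λ=11.8):
Var(X) = 11.8000

Y ~ Poisson(λ=4.4):
Var(Y) = 4.4000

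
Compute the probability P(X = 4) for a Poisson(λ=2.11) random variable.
0.100128

We have X ~ Poisson(λ=2.11).

For a Poisson distribution, the PMF gives us the probability of each outcome.

Using the PMF formula:
P(X = 4) = 0.100128

Rounded to 4 decimal places: 0.1001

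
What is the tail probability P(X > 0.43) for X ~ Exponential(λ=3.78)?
0.196833

We have X ~ Exponential(λ=3.78).

P(X > 0.43) = 1 - P(X ≤ 0.43)
                = 1 - F(0.43)
                = 1 - 0.803167
                = 0.196833

So there's approximately a 19.7% chance that X exceeds 0.43.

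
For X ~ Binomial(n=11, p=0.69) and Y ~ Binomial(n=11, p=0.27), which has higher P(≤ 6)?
Y has higher probability (P(Y ≤ 6) = 0.9881 > P(X ≤ 6) = 0.2328)

Compute P(≤ 6) for each distribution:

X ~ Binomial(n=11, p=0.69):
P(X ≤ 6) = 0.2328

Y ~ Binomial(n=11, p=0.27):
P(Y ≤ 6) = 0.9881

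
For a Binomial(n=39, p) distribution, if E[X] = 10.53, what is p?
p = 0.27

For a Binomial(n, p) distribution:
E[X] = n × p

Given n = 39 and E[X] = 10.53:
10.53 = 39 × p
p = 10.53 / 39 = 0.27

Verification: Binomial(39, 0.27) has E[X] = 10.53 ✓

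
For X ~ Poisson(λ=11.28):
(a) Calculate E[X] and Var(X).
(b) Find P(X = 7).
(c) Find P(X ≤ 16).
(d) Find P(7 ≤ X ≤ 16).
(a) E[X] = 11.2800, Var(X) = 11.2800
(b) P(X = 7) = 0.058196
(c) P(X ≤ 16) = 0.933142
(d) P(7 ≤ X ≤ 16) = 0.865326

We have X ~ Poisson(λ=11.28).

(a) Moments:
E[X] = 11.2800
Var(X) = 11.2800
σ = √Var(X) = 3.3586

(b) Point probability using PMF:
P(X = 7) = 0.058196

(c) Cumulative probability using CDF:
P(X ≤ 16) = F(16) = 0.933142

(d) Range probability:
P(7 ≤ X ≤ 16) = P(X ≤ 16) - P(X ≤ 6)
                   = F(16) - F(6)
                   = 0.933142 - 0.067817
                   = 0.865326

This means approximately 86.5% of outcomes fall in the interval [7, 16].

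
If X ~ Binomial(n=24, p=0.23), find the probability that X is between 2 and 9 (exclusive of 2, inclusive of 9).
0.905745

We have X ~ Binomial(n=24, p=0.23).

To find P(2 < X ≤ 9), we use:
P(2 < X ≤ 9) = P(X ≤ 9) - P(X ≤ 2)
                 = F(9) - F(2)
                 = 0.967629 - 0.061883
                 = 0.905745

So there's approximately a 90.6% chance that X falls in this range.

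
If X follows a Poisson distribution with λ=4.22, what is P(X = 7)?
0.069508

We have X ~ Poisson(λ=4.22).

For a Poisson distribution, the PMF gives us the probability of each outcome.

Using the PMF formula:
P(X = 7) = 0.069508

Rounded to 4 decimal places: 0.0695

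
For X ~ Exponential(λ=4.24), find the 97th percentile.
0.8270

We have X ~ Exponential(λ=4.24).

We want to find x such that P(X ≤ x) = 0.97.

This is the 97th percentile, which means 97% of values fall below this point.

Using the inverse CDF (quantile function):
x = F⁻¹(0.97) = 0.8270

Verification: P(X ≤ 0.8270) = 0.97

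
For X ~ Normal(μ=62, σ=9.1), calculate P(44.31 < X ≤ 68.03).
0.720268

We have X ~ Normal(μ=62, σ=9.1).

To find P(44.31 < X ≤ 68.03), we use:
P(44.31 < X ≤ 68.03) = P(X ≤ 68.03) - P(X ≤ 44.31)
                 = F(68.03) - F(44.31)
                 = 0.746219 - 0.025950
                 = 0.720268

So there's approximately a 72.0% chance that X falls in this range.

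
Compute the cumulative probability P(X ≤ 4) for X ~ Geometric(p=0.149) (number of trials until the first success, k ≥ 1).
0.475533

We have X ~ Geometric(p=0.149) (number of trials until the first success, k ≥ 1).

The CDF gives us P(X ≤ k).

Using the CDF:
P(X ≤ 4) = 0.475533

This means there's approximately a 47.6% chance that X is at most 4.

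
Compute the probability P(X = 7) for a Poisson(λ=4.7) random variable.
0.091426

We have X ~ Poisson(λ=4.7).

For a Poisson distribution, the PMF gives us the probability of each outcome.

Using the PMF formula:
P(X = 7) = 0.091426

Rounded to 4 decimal places: 0.0914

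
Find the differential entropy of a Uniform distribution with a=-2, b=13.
2.7081 nats

We have X ~ Uniform(a=-2, b=13).

The differential entropy measures the uncertainty or information content of the distribution.

For a Uniform distribution with a=-2, b=13:
h(X) = 2.7081 nats

(In bits, this would be 3.9069 bits.)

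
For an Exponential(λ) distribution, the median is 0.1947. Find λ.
λ = 3.5601

For X ~ Exponential(λ), the CDF is F(x) = 1 - e^(-λx).
The median m satisfies F(m) = 0.5:
1 - e^(-λm) = 0.5
e^(-λm) = 0.5
λm = ln(2)
m = ln(2) / λ

Given m = 0.1947:
λ = ln(2) / 0.1947 = 0.693147 / 0.1947 = 3.5601

Verification: ln(2) / 3.5601 = 0.1947 ✓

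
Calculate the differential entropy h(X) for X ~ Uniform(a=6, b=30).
3.1781 nats

We have X ~ Uniform(a=6, b=30).

The differential entropy measures the uncertainty or information content of the distribution.

For a Uniform distribution with a=6, b=30:
h(X) = 3.1781 nats

(In bits, this would be 4.5850 bits.)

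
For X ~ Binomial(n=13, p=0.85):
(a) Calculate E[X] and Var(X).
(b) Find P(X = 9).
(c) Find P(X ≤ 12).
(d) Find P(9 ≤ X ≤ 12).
(a) E[X] = 11.0500, Var(X) = 1.6575
(b) P(X = 9) = 0.083838
(c) P(X ≤ 12) = 0.879095
(d) P(9 ≤ X ≤ 12) = 0.844930

We have X ~ Binomial(n=13, p=0.85).

(a) Moments:
E[X] = 11.0500
Var(X) = 1.6575
σ = √Var(X) = 1.2874

(b) Point probability using PMF:
P(X = 9) = 0.083838

(c) Cumulative probability using CDF:
P(X ≤ 12) = F(12) = 0.879095

(d) Range probability:
P(9 ≤ X ≤ 12) = P(X ≤ 12) - P(X ≤ 8)
                   = F(12) - F(8)
                   = 0.879095 - 0.034165
                   = 0.844930

This means approximately 84.5% of outcomes fall in the interval [9, 12].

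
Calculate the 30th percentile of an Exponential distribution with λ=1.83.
0.1949

We have X ~ Exponential(λ=1.83).

We want to find x such that P(X ≤ x) = 0.3.

This is the 30th percentile, which means 30% of values fall below this point.

Using the inverse CDF (quantile function):
x = F⁻¹(0.3) = 0.1949

Verification: P(X ≤ 0.1949) = 0.3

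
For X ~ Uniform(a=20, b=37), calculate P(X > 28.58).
0.495294

We have X ~ Uniform(a=20, b=37).

P(X > 28.58) = 1 - P(X ≤ 28.58)
                = 1 - F(28.58)
                = 1 - 0.504706
                = 0.495294

So there's approximately a 49.5% chance that X exceeds 28.58.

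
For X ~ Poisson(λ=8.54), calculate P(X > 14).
0.028397

We have X ~ Poisson(λ=8.54).

P(X > 14) = 1 - P(X ≤ 14)
                = 1 - F(14)
                = 1 - 0.971603
                = 0.028397

So there's approximately a 2.8% chance that X exceeds 14.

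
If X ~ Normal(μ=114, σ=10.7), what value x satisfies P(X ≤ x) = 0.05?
96.4001

We have X ~ Normal(μ=114, σ=10.7).

We want to find x such that P(X ≤ x) = 0.05.

This is the 5th percentile, which means 5% of values fall below this point.

Using the inverse CDF (quantile function):
x = F⁻¹(0.05) = 96.4001

Verification: P(X ≤ 96.4001) = 0.05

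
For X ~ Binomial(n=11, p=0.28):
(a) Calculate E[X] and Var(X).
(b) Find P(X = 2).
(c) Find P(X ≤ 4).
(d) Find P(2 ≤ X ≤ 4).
(a) E[X] = 3.0800, Var(X) = 2.2176
(b) P(X = 2) = 0.224218
(c) P(X ≤ 4) = 0.831532
(d) P(2 ≤ X ≤ 4) = 0.689264

We have X ~ Binomial(n=11, p=0.28).

(a) Moments:
E[X] = 3.0800
Var(X) = 2.2176
σ = √Var(X) = 1.4892

(b) Point probability using PMF:
P(X = 2) = 0.224218

(c) Cumulative probability using CDF:
P(X ≤ 4) = F(4) = 0.831532

(d) Range probability:
P(2 ≤ X ≤ 4) = P(X ≤ 4) - P(X ≤ 1)
                   = F(4) - F(1)
                   = 0.831532 - 0.142268
                   = 0.689264

This means approximately 68.9% of outcomes fall in the interval [2, 4].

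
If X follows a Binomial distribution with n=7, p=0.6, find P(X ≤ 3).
0.289792

We have X ~ Binomial(n=7, p=0.6).

The CDF gives us P(X ≤ k).

Using the CDF:
P(X ≤ 3) = 0.289792

This means there's approximately a 29.0% chance that X is at most 3.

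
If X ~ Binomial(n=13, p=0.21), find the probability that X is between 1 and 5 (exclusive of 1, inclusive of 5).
0.754477

We have X ~ Binomial(n=13, p=0.21).

To find P(1 < X ≤ 5), we use:
P(1 < X ≤ 5) = P(X ≤ 5) - P(X ≤ 1)
                 = F(5) - F(1)
                 = 0.962479 - 0.208002
                 = 0.754477

So there's approximately a 75.4% chance that X falls in this range.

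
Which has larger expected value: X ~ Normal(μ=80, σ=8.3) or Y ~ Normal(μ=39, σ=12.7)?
X has larger mean (80.0000 > 39.0000)

Compute the expected value for each distribution:

X ~ Normal(μ=80, σ=8.3):
E[X] = 80.0000

Y ~ Normal(μ=39, σ=12.7):
E[Y] = 39.0000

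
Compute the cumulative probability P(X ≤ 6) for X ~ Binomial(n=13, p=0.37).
0.834600

We have X ~ Binomial(n=13, p=0.37).

The CDF gives us P(X ≤ k).

Using the CDF:
P(X ≤ 6) = 0.834600

This means there's approximately a 83.5% chance that X is at most 6.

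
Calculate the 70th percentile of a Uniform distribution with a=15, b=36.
29.7000

We have X ~ Uniform(a=15, b=36).

We want to find x such that P(X ≤ x) = 0.7.

This is the 70th percentile, which means 70% of values fall below this point.

Using the inverse CDF (quantile function):
x = F⁻¹(0.7) = 29.7000

Verification: P(X ≤ 29.7000) = 0.7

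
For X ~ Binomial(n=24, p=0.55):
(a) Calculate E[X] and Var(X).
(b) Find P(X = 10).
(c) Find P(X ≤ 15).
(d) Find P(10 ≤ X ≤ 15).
(a) E[X] = 13.2000, Var(X) = 5.9400
(b) P(X = 10) = 0.069364
(c) P(X ≤ 15) = 0.826997
(d) P(10 ≤ X ≤ 15) = 0.762228

We have X ~ Binomial(n=24, p=0.55).

(a) Moments:
E[X] = 13.2000
Var(X) = 5.9400
σ = √Var(X) = 2.4372

(b) Point probability using PMF:
P(X = 10) = 0.069364

(c) Cumulative probability using CDF:
P(X ≤ 15) = F(15) = 0.826997

(d) Range probability:
P(10 ≤ X ≤ 15) = P(X ≤ 15) - P(X ≤ 9)
                   = F(15) - F(9)
                   = 0.826997 - 0.064769
                   = 0.762228

This means approximately 76.2% of outcomes fall in the interval [10, 15].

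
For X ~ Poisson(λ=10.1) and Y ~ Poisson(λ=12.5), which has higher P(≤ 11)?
X has higher probability (P(X ≤ 11) = 0.6853 > P(Y ≤ 11) = 0.4058)

Compute P(≤ 11) for each distribution:

X ~ Poisson(λ=10.1):
P(X ≤ 11) = 0.6853

Y ~ Poisson(λ=12.5):
P(Y ≤ 11) = 0.4058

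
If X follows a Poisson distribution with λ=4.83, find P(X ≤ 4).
0.470812

We have X ~ Poisson(λ=4.83).

The CDF gives us P(X ≤ k).

Using the CDF:
P(X ≤ 4) = 0.470812

This means there's approximately a 47.1% chance that X is at most 4.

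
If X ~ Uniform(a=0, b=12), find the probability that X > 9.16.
0.236667

We have X ~ Uniform(a=0, b=12).

P(X > 9.16) = 1 - P(X ≤ 9.16)
                = 1 - F(9.16)
                = 1 - 0.763333
                = 0.236667

So there's approximately a 23.7% chance that X exceeds 9.16.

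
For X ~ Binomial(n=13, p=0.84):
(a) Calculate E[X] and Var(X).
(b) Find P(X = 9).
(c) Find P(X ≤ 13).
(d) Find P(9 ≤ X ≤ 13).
(a) E[X] = 10.9200, Var(X) = 1.7472
(b) P(X = 9) = 0.097566
(c) P(X ≤ 13) = 1.000000
(d) P(9 ≤ X ≤ 13) = 0.956177

We have X ~ Binomial(n=13, p=0.84).

(a) Moments:
E[X] = 10.9200
Var(X) = 1.7472
σ = √Var(X) = 1.3218

(b) Point probability using PMF:
P(X = 9) = 0.097566

(c) Cumulative probability using CDF:
P(X ≤ 13) = F(13) = 1.000000

(d) Range probability:
P(9 ≤ X ≤ 13) = P(X ≤ 13) - P(X ≤ 8)
                   = F(13) - F(8)
                   = 1.000000 - 0.043823
                   = 0.956177

This means approximately 95.6% of outcomes fall in the interval [9, 13].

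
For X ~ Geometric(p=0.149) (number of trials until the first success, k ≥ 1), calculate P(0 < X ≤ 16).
0.924339

We have X ~ Geometric(p=0.149) (number of trials until the first success, k ≥ 1).

To find P(0 < X ≤ 16), we use:
P(0 < X ≤ 16) = P(X ≤ 16) - P(X ≤ 0)
                 = F(16) - F(0)
                 = 0.924339 - 0.000000
                 = 0.924339

So there's approximately a 92.4% chance that X falls in this range.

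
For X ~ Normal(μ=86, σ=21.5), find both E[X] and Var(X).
E[X] = 86.0000, Var(X) = 462.2500

We have X ~ Normal(μ=86, σ=21.5).

For a Normal distribution with μ=86, σ=21.5:

Expected value:
E[X] = 86.0000

Variance:
Var(X) = 462.2500

Standard deviation:
σ = √Var(X) = 21.5000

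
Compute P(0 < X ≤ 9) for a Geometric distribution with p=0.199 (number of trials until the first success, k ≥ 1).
0.864265

We have X ~ Geometric(p=0.199) (number of trials until the first success, k ≥ 1).

To find P(0 < X ≤ 9), we use:
P(0 < X ≤ 9) = P(X ≤ 9) - P(X ≤ 0)
                 = F(9) - F(0)
                 = 0.864265 - 0.000000
                 = 0.864265

So there's approximately a 86.4% chance that X falls in this range.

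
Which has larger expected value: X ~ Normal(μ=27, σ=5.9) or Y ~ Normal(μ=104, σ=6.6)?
Y has larger mean (104.0000 > 27.0000)

Compute the expected value for each distribution:

X ~ Normal(μ=27, σ=5.9):
E[X] = 27.0000

Y ~ Normal(μ=104, σ=6.6):
E[Y] = 104.0000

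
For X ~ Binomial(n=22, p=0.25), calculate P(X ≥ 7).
0.300630

We have X ~ Binomial(n=22, p=0.25).

For discrete distributions, P(X ≥ 7) = 1 - P(X ≤ 6).

P(X ≤ 6) = 0.699370
P(X ≥ 7) = 1 - 0.699370 = 0.300630

So there's approximately a 30.1% chance that X is at least 7.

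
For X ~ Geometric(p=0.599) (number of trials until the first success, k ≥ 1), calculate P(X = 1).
0.599000

We have X ~ Geometric(p=0.599) (number of trials until the first success, k ≥ 1).

For a Geometric distribution, the PMF gives us the probability of each outcome.

Using the PMF formula:
P(X = 1) = 0.599000

Rounded to 4 decimal places: 0.5990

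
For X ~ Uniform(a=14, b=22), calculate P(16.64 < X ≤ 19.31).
0.333750

We have X ~ Uniform(a=14, b=22).

To find P(16.64 < X ≤ 19.31), we use:
P(16.64 < X ≤ 19.31) = P(X ≤ 19.31) - P(X ≤ 16.64)
                 = F(19.31) - F(16.64)
                 = 0.663750 - 0.330000
                 = 0.333750

So there's approximately a 33.4% chance that X falls in this range.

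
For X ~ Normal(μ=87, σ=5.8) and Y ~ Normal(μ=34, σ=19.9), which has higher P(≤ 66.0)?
Y has higher probability (P(Y ≤ 66.0) = 0.9461 > P(X ≤ 66.0) = 0.0001)

Compute P(≤ 66.0) for each distribution:

X ~ Normal(μ=87, σ=5.8):
P(X ≤ 66.0) = 0.0001

Y ~ Normal(μ=34, σ=19.9):
P(Y ≤ 66.0) = 0.9461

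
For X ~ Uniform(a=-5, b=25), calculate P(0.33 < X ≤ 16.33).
0.533333

We have X ~ Uniform(a=-5, b=25).

To find P(0.33 < X ≤ 16.33), we use:
P(0.33 < X ≤ 16.33) = P(X ≤ 16.33) - P(X ≤ 0.33)
                 = F(16.33) - F(0.33)
                 = 0.711000 - 0.177667
                 = 0.533333

So there's approximately a 53.3% chance that X falls in this range.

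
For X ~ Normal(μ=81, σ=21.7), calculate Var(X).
470.8900

We have X ~ Normal(μ=81, σ=21.7).

For a Normal distribution with μ=81, σ=21.7:
Var(X) = 470.8900

The variance measures the spread of the distribution around the mean.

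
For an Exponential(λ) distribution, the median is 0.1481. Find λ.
λ = 4.6803

For X ~ Exponential(λ), the CDF is F(x) = 1 - e^(-λx).
The median m satisfies F(m) = 0.5:
1 - e^(-λm) = 0.5
e^(-λm) = 0.5
λm = ln(2)
m = ln(2) / λ

Given m = 0.1481:
λ = ln(2) / 0.1481 = 0.693147 / 0.1481 = 4.6803

Verification: ln(2) / 4.6803 = 0.1481 ✓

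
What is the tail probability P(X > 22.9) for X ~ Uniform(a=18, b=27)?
0.455556

We have X ~ Uniform(a=18, b=27).

P(X > 22.9) = 1 - P(X ≤ 22.9)
                = 1 - F(22.9)
                = 1 - 0.544444
                = 0.455556

So there's approximately a 45.6% chance that X exceeds 22.9.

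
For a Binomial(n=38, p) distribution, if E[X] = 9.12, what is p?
p = 0.24

For a Binomial(n, p) distribution:
E[X] = n × p

Given n = 38 and E[X] = 9.12:
9.12 = 38 × p
p = 9.12 / 38 = 0.24

Verification: Binomial(38, 0.24) has E[X] = 9.12 ✓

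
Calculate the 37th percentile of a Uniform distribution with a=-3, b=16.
4.0300

We have X ~ Uniform(a=-3, b=16).

We want to find x such that P(X ≤ x) = 0.37.

This is the 37th percentile, which means 37% of values fall below this point.

Using the inverse CDF (quantile function):
x = F⁻¹(0.37) = 4.0300

Verification: P(X ≤ 4.0300) = 0.37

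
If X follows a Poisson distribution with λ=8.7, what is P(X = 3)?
0.018283

We have X ~ Poisson(λ=8.7).

For a Poisson distribution, the PMF gives us the probability of each outcome.

Using the PMF formula:
P(X = 3) = 0.018283

Rounded to 4 decimal places: 0.0183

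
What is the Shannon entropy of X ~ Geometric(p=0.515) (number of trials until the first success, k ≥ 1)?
1.3450 nats

We have X ~ Geometric(p=0.515) (number of trials until the first success, k ≥ 1).

The Shannon entropy measures the uncertainty or information content of the distribution.

For a Geometric distribution with p=0.515 (number of trials until the first success, k ≥ 1):
H(X) = 1.3450 nats

(In bits, this would be 1.9405 bits.)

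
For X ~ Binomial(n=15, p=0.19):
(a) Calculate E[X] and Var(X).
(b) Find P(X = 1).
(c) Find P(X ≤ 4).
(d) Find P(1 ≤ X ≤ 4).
(a) E[X] = 2.8500, Var(X) = 2.3085
(b) P(X = 1) = 0.149154
(c) P(X ≤ 4) = 0.860570
(d) P(1 ≤ X ≤ 4) = 0.818179

We have X ~ Binomial(n=15, p=0.19).

(a) Moments:
E[X] = 2.8500
Var(X) = 2.3085
σ = √Var(X) = 1.5194

(b) Point probability using PMF:
P(X = 1) = 0.149154

(c) Cumulative probability using CDF:
P(X ≤ 4) = F(4) = 0.860570

(d) Range probability:
P(1 ≤ X ≤ 4) = P(X ≤ 4) - P(X ≤ 0)
                   = F(4) - F(0)
                   = 0.860570 - 0.042391
                   = 0.818179

This means approximately 81.8% of outcomes fall in the interval [1, 4].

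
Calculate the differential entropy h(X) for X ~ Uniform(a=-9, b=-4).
1.6094 nats

We have X ~ Uniform(a=-9, b=-4).

The differential entropy measures the uncertainty or information content of the distribution.

For a Uniform distribution with a=-9, b=-4:
h(X) = 1.6094 nats

(In bits, this would be 2.3219 bits.)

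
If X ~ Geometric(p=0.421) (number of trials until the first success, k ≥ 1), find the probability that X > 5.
0.065072

We have X ~ Geometric(p=0.421) (number of trials until the first success, k ≥ 1).

P(X > 5) = 1 - P(X ≤ 5)
                = 1 - F(5)
                = 1 - 0.934928
                = 0.065072

So there's approximately a 6.5% chance that X exceeds 5.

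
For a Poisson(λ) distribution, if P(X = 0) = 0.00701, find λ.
λ = 4.9604

For a Poisson(λ) distribution, the PMF at 0 is:
P(X = 0) = λ^0 e^(-λ) / 0! = e^(-λ)

Given P(X = 0) = 0.00701:
e^(-λ) = 0.00701
-λ = ln(0.00701)
λ = -ln(0.00701) = 4.9604

Verification: e^(-4.9604) = 0.00701 ✓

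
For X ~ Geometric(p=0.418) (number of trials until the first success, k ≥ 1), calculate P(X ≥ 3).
0.338724

We have X ~ Geometric(p=0.418) (number of trials until the first success, k ≥ 1).

For discrete distributions, P(X ≥ 3) = 1 - P(X ≤ 2).

P(X ≤ 2) = 0.661276
P(X ≥ 3) = 1 - 0.661276 = 0.338724

So there's approximately a 33.9% chance that X is at least 3.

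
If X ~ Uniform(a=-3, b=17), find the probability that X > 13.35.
0.182500

We have X ~ Uniform(a=-3, b=17).

P(X > 13.35) = 1 - P(X ≤ 13.35)
                = 1 - F(13.35)
                = 1 - 0.817500
                = 0.182500

So there's approximately a 18.2% chance that X exceeds 13.35.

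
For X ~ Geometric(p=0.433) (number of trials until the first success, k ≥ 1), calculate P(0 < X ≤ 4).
0.896645

We have X ~ Geometric(p=0.433) (number of trials until the first success, k ≥ 1).

To find P(0 < X ≤ 4), we use:
P(0 < X ≤ 4) = P(X ≤ 4) - P(X ≤ 0)
                 = F(4) - F(0)
                 = 0.896645 - 0.000000
                 = 0.896645

So there's approximately a 89.7% chance that X falls in this range.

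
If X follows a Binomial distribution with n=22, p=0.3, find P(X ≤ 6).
0.494176

We have X ~ Binomial(n=22, p=0.3).

The CDF gives us P(X ≤ k).

Using the CDF:
P(X ≤ 6) = 0.494176

This means there's approximately a 49.4% chance that X is at most 6.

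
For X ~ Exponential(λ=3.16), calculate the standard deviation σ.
0.3165

We have X ~ Exponential(λ=3.16).

For an Exponential distribution with λ=3.16:
σ = √Var(X) = 0.3165

The standard deviation is the square root of the variance.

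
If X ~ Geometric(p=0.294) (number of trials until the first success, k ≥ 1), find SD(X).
2.8580

We have X ~ Geometric(p=0.294) (number of trials until the first success, k ≥ 1).

For a Geometric distribution with p=0.294 (number of trials until the first success, k ≥ 1):
σ = √Var(X) = 2.8580

The standard deviation is the square root of the variance.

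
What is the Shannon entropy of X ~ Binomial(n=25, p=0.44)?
2.3276 nats

We have X ~ Binomial(n=25, p=0.44).

The Shannon entropy measures the uncertainty or information content of the distribution.

For a Binomial distribution with n=25, p=0.44:
H(X) = 2.3276 nats

(In bits, this would be 3.3580 bits.)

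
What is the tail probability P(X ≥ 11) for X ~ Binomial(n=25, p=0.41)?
0.454784

We have X ~ Binomial(n=25, p=0.41).

For discrete distributions, P(X ≥ 11) = 1 - P(X ≤ 10).

P(X ≤ 10) = 0.545216
P(X ≥ 11) = 1 - 0.545216 = 0.454784

So there's approximately a 45.5% chance that X is at least 11.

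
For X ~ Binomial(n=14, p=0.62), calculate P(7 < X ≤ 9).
0.412157

We have X ~ Binomial(n=14, p=0.62).

To find P(7 < X ≤ 9), we use:
P(7 < X ≤ 9) = P(X ≤ 9) - P(X ≤ 7)
                 = F(9) - F(7)
                 = 0.666609 - 0.254452
                 = 0.412157

So there's approximately a 41.2% chance that X falls in this range.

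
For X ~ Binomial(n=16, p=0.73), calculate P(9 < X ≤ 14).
0.842522

We have X ~ Binomial(n=16, p=0.73).

To find P(9 < X ≤ 14), we use:
P(9 < X ≤ 14) = P(X ≤ 14) - P(X ≤ 9)
                 = F(14) - F(9)
                 = 0.955008 - 0.112486
                 = 0.842522

So there's approximately a 84.3% chance that X falls in this range.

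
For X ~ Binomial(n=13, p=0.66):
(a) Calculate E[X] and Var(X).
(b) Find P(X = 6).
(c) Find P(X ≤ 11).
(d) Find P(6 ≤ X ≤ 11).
(a) E[X] = 8.5800, Var(X) = 2.9172
(b) P(X = 6) = 0.074496
(c) P(X ≤ 11) = 0.965295
(d) P(6 ≤ X ≤ 11) = 0.926318

We have X ~ Binomial(n=13, p=0.66).

(a) Moments:
E[X] = 8.5800
Var(X) = 2.9172
σ = √Var(X) = 1.7080

(b) Point probability using PMF:
P(X = 6) = 0.074496

(c) Cumulative probability using CDF:
P(X ≤ 11) = F(11) = 0.965295

(d) Range probability:
P(6 ≤ X ≤ 11) = P(X ≤ 11) - P(X ≤ 5)
                   = F(11) - F(5)
                   = 0.965295 - 0.038977
                   = 0.926318

This means approximately 92.6% of outcomes fall in the interval [6, 11].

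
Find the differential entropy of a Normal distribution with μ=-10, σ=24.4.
4.6135 nats

We have X ~ Normal(μ=-10, σ=24.4).

The differential entropy measures the uncertainty or information content of the distribution.

For a Normal distribution with μ=-10, σ=24.4:
h(X) = 4.6135 nats

(In bits, this would be 6.6559 bits.)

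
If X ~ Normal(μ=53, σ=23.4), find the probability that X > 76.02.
0.162617

We have X ~ Normal(μ=53, σ=23.4).

P(X > 76.02) = 1 - P(X ≤ 76.02)
                = 1 - F(76.02)
                = 1 - 0.837383
                = 0.162617

So there's approximately a 16.3% chance that X exceeds 76.02.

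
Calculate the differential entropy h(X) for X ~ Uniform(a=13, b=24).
2.3979 nats

We have X ~ Uniform(a=13, b=24).

The differential entropy measures the uncertainty or information content of the distribution.

For a Uniform distribution with a=13, b=24:
h(X) = 2.3979 nats

(In bits, this would be 3.4594 bits.)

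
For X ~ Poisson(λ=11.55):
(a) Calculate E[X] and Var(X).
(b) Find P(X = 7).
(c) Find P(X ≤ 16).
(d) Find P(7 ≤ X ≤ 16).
(a) E[X] = 11.5500, Var(X) = 11.5500
(b) P(X = 7) = 0.052425
(c) P(X ≤ 16) = 0.921314
(d) P(7 ≤ X ≤ 16) = 0.862652

We have X ~ Poisson(λ=11.55).

(a) Moments:
E[X] = 11.5500
Var(X) = 11.5500
σ = √Var(X) = 3.3985

(b) Point probability using PMF:
P(X = 7) = 0.052425

(c) Cumulative probability using CDF:
P(X ≤ 16) = F(16) = 0.921314

(d) Range probability:
P(7 ≤ X ≤ 16) = P(X ≤ 16) - P(X ≤ 6)
                   = F(16) - F(6)
                   = 0.921314 - 0.058662
                   = 0.862652

This means approximately 86.3% of outcomes fall in the interval [7, 16].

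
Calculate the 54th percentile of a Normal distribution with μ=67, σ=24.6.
69.4707

We have X ~ Normal(μ=67, σ=24.6).

We want to find x such that P(X ≤ x) = 0.54.

This is the 54th percentile, which means 54% of values fall below this point.

Using the inverse CDF (quantile function):
x = F⁻¹(0.54) = 69.4707

Verification: P(X ≤ 69.4707) = 0.54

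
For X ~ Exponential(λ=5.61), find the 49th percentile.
0.1200

We have X ~ Exponential(λ=5.61).

We want to find x such that P(X ≤ x) = 0.49.

This is the 49th percentile, which means 49% of values fall below this point.

Using the inverse CDF (quantile function):
x = F⁻¹(0.49) = 0.1200

Verification: P(X ≤ 0.1200) = 0.49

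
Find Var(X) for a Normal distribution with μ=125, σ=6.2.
38.4400

We have X ~ Normal(μ=125, σ=6.2).

For a Normal distribution with μ=125, σ=6.2:
Var(X) = 38.4400

The variance measures the spread of the distribution around the mean.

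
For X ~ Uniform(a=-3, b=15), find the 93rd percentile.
13.7400

We have X ~ Uniform(a=-3, b=15).

We want to find x such that P(X ≤ x) = 0.93.

This is the 93rd percentile, which means 93% of values fall below this point.

Using the inverse CDF (quantile function):
x = F⁻¹(0.93) = 13.7400

Verification: P(X ≤ 13.7400) = 0.93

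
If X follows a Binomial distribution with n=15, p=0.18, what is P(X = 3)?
0.245242

We have X ~ Binomial(n=15, p=0.18).

For a Binomial distribution, the PMF gives us the probability of each outcome.

Using the PMF formula:
P(X = 3) = 0.245242

Rounded to 4 decimal places: 0.2452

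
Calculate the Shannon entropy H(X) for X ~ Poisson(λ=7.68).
2.4265 nats

We have X ~ Poisson(λ=7.68).

The Shannon entropy measures the uncertainty or information content of the distribution.

For a Poisson distribution with λ=7.68:
H(X) = 2.4265 nats

(In bits, this would be 3.5007 bits.)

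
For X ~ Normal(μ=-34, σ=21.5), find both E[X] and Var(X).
E[X] = -34.0000, Var(X) = 462.2500

We have X ~ Normal(μ=-34, σ=21.5).

For a Normal distribution with μ=-34, σ=21.5:

Expected value:
E[X] = -34.0000

Variance:
Var(X) = 462.2500

Standard deviation:
σ = √Var(X) = 21.5000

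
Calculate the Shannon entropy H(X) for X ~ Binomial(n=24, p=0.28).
2.2033 nats

We have X ~ Binomial(n=24, p=0.28).

The Shannon entropy measures the uncertainty or information content of the distribution.

For a Binomial distribution with n=24, p=0.28:
H(X) = 2.2033 nats

(In bits, this would be 3.1787 bits.)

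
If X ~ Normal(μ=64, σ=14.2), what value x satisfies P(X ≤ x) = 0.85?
78.7174

We have X ~ Normal(μ=64, σ=14.2).

We want to find x such that P(X ≤ x) = 0.85.

This is the 85th percentile, which means 85% of values fall below this point.

Using the inverse CDF (quantile function):
x = F⁻¹(0.85) = 78.7174

Verification: P(X ≤ 78.7174) = 0.85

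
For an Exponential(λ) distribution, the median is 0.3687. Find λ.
λ = 1.8800

For X ~ Exponential(λ), the CDF is F(x) = 1 - e^(-λx).
The median m satisfies F(m) = 0.5:
1 - e^(-λm) = 0.5
e^(-λm) = 0.5
λm = ln(2)
m = ln(2) / λ

Given m = 0.3687:
λ = ln(2) / 0.3687 = 0.693147 / 0.3687 = 1.8800

Verification: ln(2) / 1.8800 = 0.3687 ✓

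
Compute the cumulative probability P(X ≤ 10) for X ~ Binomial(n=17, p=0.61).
0.518197

We have X ~ Binomial(n=17, p=0.61).

The CDF gives us P(X ≤ k).

Using the CDF:
P(X ≤ 10) = 0.518197

This means there's approximately a 51.8% chance that X is at most 10.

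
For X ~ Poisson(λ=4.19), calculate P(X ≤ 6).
0.868605

We have X ~ Poisson(λ=4.19).

The CDF gives us P(X ≤ k).

Using the CDF:
P(X ≤ 6) = 0.868605

This means there's approximately a 86.9% chance that X is at most 6.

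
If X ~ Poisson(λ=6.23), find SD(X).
2.4960

We have X ~ Poisson(λ=6.23).

For a Poisson distribution with λ=6.23:
σ = √Var(X) = 2.4960

The standard deviation is the square root of the variance.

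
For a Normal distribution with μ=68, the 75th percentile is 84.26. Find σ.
σ = 24.1071

For X ~ Normal(μ, σ), the p-th percentile satisfies x = μ + z_p × σ,
where z_p = Φ⁻¹(p) is the standard normal quantile.

Step 1: z_{0.75} = Φ⁻¹(0.75) = 0.6745

Step 2: Solve for σ:
84.26 = 68 + 0.6745 × σ
σ = (84.26 - 68) / 0.6745
σ = 16.26 / 0.6745
σ = 24.1071

Verification: μ + z × σ = 68 + 0.6745 × 24.1071 = 84.26 ✓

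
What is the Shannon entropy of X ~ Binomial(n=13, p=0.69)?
1.9239 nats

We have X ~ Binomial(n=13, p=0.69).

The Shannon entropy measures the uncertainty or information content of the distribution.

For a Binomial distribution with n=13, p=0.69:
H(X) = 1.9239 nats

(In bits, this would be 2.7756 bits.)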